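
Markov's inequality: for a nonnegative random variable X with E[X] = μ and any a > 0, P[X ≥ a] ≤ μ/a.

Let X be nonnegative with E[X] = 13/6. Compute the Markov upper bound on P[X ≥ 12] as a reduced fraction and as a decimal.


μ = E[X] = 13/6, a = 12.
Markov: P[X ≥ 12] ≤ μ/a = (13/6)/12 = 13/72.
Numerically: ≈ 0.18056.
(Since a = 12 > μ = 2.16667, the bound 13/72 is < 1 and informative.)

P[X ≥ 12] ≤ 13/72 ≈ 0.18056.


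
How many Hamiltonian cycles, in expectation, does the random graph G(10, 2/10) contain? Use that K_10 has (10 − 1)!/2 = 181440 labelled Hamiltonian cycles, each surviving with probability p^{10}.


K_10 has (10 − 1)!/2 = 181440 labelled Hamiltonian cycles.
For each such Hamiltonian cycle H, let X_H = 1 if all 10 edges of H are present in G. Then P[X_H = 1] = p^{10} = (1/5)^{10} = 1/9765625.
By linearity: E[X] = Σ_H E[X_H] = 181440 · p^{10} = 181440 · 1/9765625 = 36288/1953125.
Numerically: E[X] ≈ 0.018579.

E[X] = 181440 · (1/5)^{10} = 36288/1953125 ≈ 0.018579.


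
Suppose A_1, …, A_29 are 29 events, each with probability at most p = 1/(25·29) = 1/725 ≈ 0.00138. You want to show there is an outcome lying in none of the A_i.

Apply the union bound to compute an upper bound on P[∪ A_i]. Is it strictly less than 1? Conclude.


Union bound: P[∪_{i=1}^{29} A_i] ≤ Σ_i P[A_i] ≤ 29·p = 29·(1/725) = 1/25.
Numerically: 1/25 ≈ 0.04000.
Is 1/25 < 1? YES.
Since P[∪ A_i] ≤ 1/25 < 1, the complement has P[∩ A_i^c] ≥ 1 − 1/25 = 24/25 > 0, so some outcome avoids every A_i.

29·p = 1/25 ≈ 0.04000; existence CERTIFIED by the union bound.


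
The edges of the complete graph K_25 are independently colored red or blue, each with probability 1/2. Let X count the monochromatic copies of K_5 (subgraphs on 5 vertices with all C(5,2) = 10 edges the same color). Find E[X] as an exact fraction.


Let X = Σ_S X_S over the C(25, 5) = 53130 subsets S of size 5, where X_S = 1 if the K_5 on S is monochromatic.
For a fixed S, the K_5 on S has C(5, 2) = 10 edges. P[all 10 edges red] = (1/2)^10, and likewise for blue, so P[monochromatic] = 2·(1/2)^10 = 2^{1 − 10} = 1/512.
By linearity of expectation: E[X] = C(25, 5) · 2^{1 − 10} = 53130 · 1/512 = 26565/256.
Numerically: E[X] ≈ 103.770.

E[X] = C(25,5)·2^(1−C(5,2)) = 26565/256 ≈ 103.770.


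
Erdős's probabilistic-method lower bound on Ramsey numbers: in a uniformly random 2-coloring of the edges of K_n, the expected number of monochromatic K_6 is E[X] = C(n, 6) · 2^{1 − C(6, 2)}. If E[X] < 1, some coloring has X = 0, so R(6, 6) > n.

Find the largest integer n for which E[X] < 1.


We need C(n, 6) · 2^{1 − 15} < 1, i.e. C(n, 6) < 2^{15 − 1} = 16384.
Check values of n near the boundary:
  n = 13: C(13, 6) = 1716; 1716 < 16384? YES
  n = 14: C(14, 6) = 3003; 3003 < 16384? YES
  n = 15: C(15, 6) = 5005; 5005 < 16384? YES
  n = 16: C(16, 6) = 8008; 8008 < 16384? YES
  n = 17: C(17, 6) = 12376; 12376 < 16384? YES
  n = 18: C(18, 6) = 18564; 18564 < 16384? NO
  n = 19: C(19, 6) = 27132; 27132 < 16384? NO
The largest n with C(n, 6) < 16384 is n = 17 (where E[X] = 1547/2048 ≈ 0.7554). Hence R(6, 6) > 17, i.e. R(6, 6) ≥ 18.

Largest n = 17; hence R(6, 6) > 17.


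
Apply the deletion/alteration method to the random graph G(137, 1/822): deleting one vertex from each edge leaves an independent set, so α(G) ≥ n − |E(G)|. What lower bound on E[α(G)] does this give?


E[|E(G)|] = C(137, 2)·p = 9316 · (1/822) = 34/3.
E[α(G)] ≥ n − E[|E(G)|] = 137 − 34/3 = 377/3.
Numerically: ≈ 125.667.
(This is only a lower bound; the true E[α(G)] may be larger.)

E[α(G)] ≥ 377/3 ≈ 125.667.


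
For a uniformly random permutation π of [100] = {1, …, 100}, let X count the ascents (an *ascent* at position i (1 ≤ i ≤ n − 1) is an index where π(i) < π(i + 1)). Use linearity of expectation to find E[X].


Write X = Σ X_I over i = 1, …, 99, with X_I the indicator of one ascent.
There are 99 indicators.
For each fixed i, the pair (π(i), π(i+1)) is a uniformly random ordered pair of distinct values from {1, …, 100}; by symmetry P[π(i) < π(i+1)] = 1/2.
By linearity: E[X] = 99 · (1/2) = (100 − 1) · (1/2) = 99/2 ≈ 49.5000.

E[X] = 99/2 = 49.5000.


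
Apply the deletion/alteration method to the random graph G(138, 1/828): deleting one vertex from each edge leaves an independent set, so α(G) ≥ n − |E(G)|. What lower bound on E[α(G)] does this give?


E[|E(G)|] = C(138, 2)·p = 9453 · (1/828) = 137/12.
E[α(G)] ≥ n − E[|E(G)|] = 138 − 137/12 = 1519/12.
Numerically: ≈ 126.58333.
(This is only a lower bound; the true E[α(G)] may be larger.)

E[α(G)] ≥ 1519/12 ≈ 126.58333.


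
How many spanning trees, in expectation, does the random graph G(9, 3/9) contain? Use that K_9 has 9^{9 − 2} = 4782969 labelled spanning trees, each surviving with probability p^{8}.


K_9 has 9^{9 − 2} = 4782969 labelled spanning trees.
For each such spanning tree H, let X_H = 1 if all 8 edges of H are present in G. Then P[X_H = 1] = p^{8} = (1/3)^{8} = 1/6561.
Summing the indicators: E[X] = Σ_H E[X_H] = 4782969 · p^{8} = 4782969 · 1/6561 = 729.
Numerically: E[X] ≈ 729.

E[X] = 4782969 · (1/3)^{8} = 729 ≈ 729.


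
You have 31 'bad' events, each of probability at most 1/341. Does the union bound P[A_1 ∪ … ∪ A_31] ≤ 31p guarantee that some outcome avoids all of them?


Union bound: P[∪_{i=1}^{31} A_i] ≤ Σ_i P[A_i] ≤ 31·p = 31·(1/341) = 1/11.
Numerically: 1/11 ≈ 0.090909.
Is 1/11 < 1? YES.
Since P[∪ A_i] ≤ 1/11 < 1, the complement has P[∩ A_i^c] ≥ 1 − 1/11 = 10/11 > 0, so some outcome avoids every A_i.

31·p = 1/11 ≈ 0.090909; existence CERTIFIED by the union bound.


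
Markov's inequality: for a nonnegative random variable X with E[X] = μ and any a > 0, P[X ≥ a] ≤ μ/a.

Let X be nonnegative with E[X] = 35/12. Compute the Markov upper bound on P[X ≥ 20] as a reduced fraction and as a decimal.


μ = E[X] = 35/12, a = 20.
Markov: P[X ≥ 20] ≤ μ/a = (35/12)/20 = 7/48.
Numerically: ≈ 0.145833.
(Since a = 20 > μ = 2.916667, the bound 7/48 is < 1 and informative.)

P[X ≥ 20] ≤ 7/48 ≈ 0.145833.


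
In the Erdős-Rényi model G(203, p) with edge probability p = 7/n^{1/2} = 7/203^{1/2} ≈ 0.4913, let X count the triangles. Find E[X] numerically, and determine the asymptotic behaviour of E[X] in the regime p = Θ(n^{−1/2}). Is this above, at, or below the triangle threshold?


Number of potential triangles: C(203, 3) = 1373701.
Each occurs with probability p³ ≈ (0.4913)³ ≈ 1.185905e-01.
By linearity: E[X] = C(203, 3)·p³ ≈ 1373701 · 1.185905e-01 ≈ 162907.9496.
Since α = 1/2 < 1, p = c/n^{1/2} ≫ 1/n is above the triangle threshold p ~ 1/n. Asymptotically E[X] ~ (c³/6)·n^{3(1−α)} = (7³/6)·n^{1.5} → ∞; triangles are abundant w.h.p.

E[X] ≈ 162907.9496; in regime p = Θ(1/n^{1/2}) E[X] diverges (above the triangle threshold p ~ 1/n).


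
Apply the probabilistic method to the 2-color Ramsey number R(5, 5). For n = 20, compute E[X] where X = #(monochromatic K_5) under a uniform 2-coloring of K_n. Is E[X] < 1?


E[X] = C(20, 5) · 2^{1 − 10} = 15504 · 2^{−9} = 15504/512.
As a reduced fraction: E[X] = 969/32 ≈ 30.28125.
Is E[X] < 1? NO.
Since E[X] ≥ 1, the first-moment bound is inconclusive at n = 20; it does NOT by itself certify R(5, 5) > 20.

E[X] = 969/32 ≈ 30.28125; E[X] ≥ 1; first-moment method inconclusive here.


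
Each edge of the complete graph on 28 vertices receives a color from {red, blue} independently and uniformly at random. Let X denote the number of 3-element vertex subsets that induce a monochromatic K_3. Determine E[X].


Let X = Σ_S X_S over the C(28, 3) = 3276 subsets S of size 3, where X_S = 1 if the K_3 on S is monochromatic.
For a fixed S, the K_3 on S has C(3, 2) = 3 edges. P[all 3 edges red] = (1/2)^3, and likewise for blue, so P[monochromatic] = 2·(1/2)^3 = 2^{1 − 3} = 1/4.
By linearity: E[X] = C(28, 3) · 2^{1 − 3} = 3276 · 1/4 = 819.
Numerically: E[X] ≈ 819.00000.

E[X] = C(28,3)·2^(1−C(3,2)) = 819 ≈ 819.00000.


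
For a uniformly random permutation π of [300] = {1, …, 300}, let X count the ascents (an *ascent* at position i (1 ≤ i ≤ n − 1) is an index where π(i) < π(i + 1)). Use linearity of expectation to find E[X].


Write X = Σ X_I over i = 1, …, 299, with X_I the indicator of one ascent.
There are 299 indicators.
For each fixed i, the pair (π(i), π(i+1)) is a uniformly random ordered pair of distinct values from {1, …, 300}; by symmetry P[π(i) < π(i+1)] = 1/2.
By linearity: E[X] = 299 · (1/2) = (300 − 1) · (1/2) = 299/2 ≈ 149.50000.

E[X] = 299/2 = 149.50000.


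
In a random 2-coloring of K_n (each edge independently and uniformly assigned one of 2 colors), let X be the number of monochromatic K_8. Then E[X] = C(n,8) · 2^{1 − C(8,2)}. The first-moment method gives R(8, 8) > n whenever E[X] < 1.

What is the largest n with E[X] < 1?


We need C(n, 8) · 2^{1 − 28} < 1, i.e. C(n, 8) < 2^{28 − 1} = 134217728.
Check values of n near the boundary:
  n = 37: C(37, 8) = 38608020; 38608020 < 134217728? YES
  n = 38: C(38, 8) = 48903492; 48903492 < 134217728? YES
  n = 39: C(39, 8) = 61523748; 61523748 < 134217728? YES
  n = 40: C(40, 8) = 76904685; 76904685 < 134217728? YES
  n = 41: C(41, 8) = 95548245; 95548245 < 134217728? YES
  n = 42: C(42, 8) = 118030185; 118030185 < 134217728? YES
  n = 43: C(43, 8) = 145008513; 145008513 < 134217728? NO
  n = 44: C(44, 8) = 177232627; 177232627 < 134217728? NO
The largest n with C(n, 8) < 134217728 is n = 42 (where E[X] = 118030185/134217728 ≈ 0.8794). Hence R(8, 8) > 42, i.e. R(8, 8) ≥ 43.

Largest n = 42; hence R(8, 8) > 42.


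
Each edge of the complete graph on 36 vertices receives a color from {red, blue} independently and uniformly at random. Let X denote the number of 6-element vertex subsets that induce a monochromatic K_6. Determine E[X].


Let X = Σ_S X_S over the C(36, 6) = 1947792 subsets S of size 6, where X_S = 1 if the K_6 on S is monochromatic.
For a fixed S, the K_6 on S has C(6, 2) = 15 edges. P[all 15 edges red] = (1/2)^15, and likewise for blue, so P[monochromatic] = 2·(1/2)^15 = 2^{1 − 15} = 1/16384.
Summing: E[X] = C(36, 6) · 2^{1 − 15} = 1947792 · 1/16384 = 121737/1024.
Numerically: E[X] ≈ 118.884.

E[X] = C(36,6)·2^(1−C(6,2)) = 121737/1024 ≈ 118.884.


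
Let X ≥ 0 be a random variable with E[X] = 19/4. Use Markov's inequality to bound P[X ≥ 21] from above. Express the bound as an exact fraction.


μ = E[X] = 19/4, a = 21.
Markov: P[X ≥ 21] ≤ μ/a = (19/4)/21 = 19/84.
Numerically: ≈ 0.226.
(Since a = 21 > μ = 4.750, the bound 19/84 is < 1 and informative.)

P[X ≥ 21] ≤ 19/84 ≈ 0.226.


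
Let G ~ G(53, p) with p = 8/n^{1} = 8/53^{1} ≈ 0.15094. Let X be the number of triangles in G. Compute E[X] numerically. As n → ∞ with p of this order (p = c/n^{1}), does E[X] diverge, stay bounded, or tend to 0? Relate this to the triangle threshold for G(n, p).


Number of potential triangles: C(53, 3) = 23426.
Each occurs with probability p³ ≈ (0.15094)³ ≈ 3.4390806e-03.
By linearity: E[X] = C(53, 3)·p³ ≈ 23426 · 3.4390806e-03 ≈ 80.56390.
Here α = 1, so p = 8/n is exactly at the triangle threshold p ~ 1/n. Asymptotically E[X] → c³/6 = 8³/6 = 256/3 ≈ 85.33333, a bounded constant. In this regime the triangle count is asymptotically Poisson(c³/6).

E[X] ≈ 80.56390; in regime p = Θ(1/n^{1}) E[X] stays bounded (at the triangle threshold p ~ 1/n).


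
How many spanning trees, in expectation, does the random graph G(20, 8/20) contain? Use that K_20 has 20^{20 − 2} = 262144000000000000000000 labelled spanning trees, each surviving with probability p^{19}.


K_20 has 20^{20 − 2} = 262144000000000000000000 labelled spanning trees.
For each such spanning tree H, let X_H = 1 if all 19 edges of H are present in G. Then P[X_H = 1] = p^{19} = (2/5)^{19} = 524288/19073486328125.
By linearity of expectation: E[X] = Σ_H E[X_H] = 262144000000000000000000 · p^{19} = 262144000000000000000000 · 524288/19073486328125 = 36028797018963968/5.
Numerically: E[X] ≈ 7.206e+15.

E[X] = 262144000000000000000000 · (2/5)^{19} = 36028797018963968/5 ≈ 7.206e+15.


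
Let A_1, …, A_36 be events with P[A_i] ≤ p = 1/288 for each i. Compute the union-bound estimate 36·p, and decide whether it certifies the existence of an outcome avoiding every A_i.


Union bound: P[∪_{i=1}^{36} A_i] ≤ Σ_i P[A_i] ≤ 36·p = 36·(1/288) = 1/8.
Numerically: 1/8 ≈ 0.1250.
Is 1/8 < 1? YES.
Since P[∪ A_i] ≤ 1/8 < 1, the complement has P[∩ A_i^c] ≥ 1 − 1/8 = 7/8 > 0, so some outcome avoids every A_i.

36·p = 1/8 ≈ 0.1250; existence CERTIFIED by the union bound.


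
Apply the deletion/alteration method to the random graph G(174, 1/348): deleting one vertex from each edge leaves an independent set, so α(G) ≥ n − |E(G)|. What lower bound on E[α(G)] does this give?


E[|E(G)|] = C(174, 2)·p = 15051 · (1/348) = 173/4.
E[α(G)] ≥ n − E[|E(G)|] = 174 − 173/4 = 523/4.
Numerically: ≈ 130.75000.
(This is only a lower bound; the true E[α(G)] may be larger.)

E[α(G)] ≥ 523/4 ≈ 130.75000.


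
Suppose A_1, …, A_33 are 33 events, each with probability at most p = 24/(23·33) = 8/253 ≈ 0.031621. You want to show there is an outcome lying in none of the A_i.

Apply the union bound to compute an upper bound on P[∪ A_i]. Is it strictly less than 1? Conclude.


Union bound: P[∪_{i=1}^{33} A_i] ≤ Σ_i P[A_i] ≤ 33·p = 33·(8/253) = 24/23.
Numerically: 24/23 ≈ 1.043478.
Is 24/23 < 1? NO.
Since the bound 24/23 is ≥ 1, the union bound is uninformative here; it does NOT by itself certify existence.

33·p = 24/23 ≈ 1.043478; existence NOT certified by the union bound.


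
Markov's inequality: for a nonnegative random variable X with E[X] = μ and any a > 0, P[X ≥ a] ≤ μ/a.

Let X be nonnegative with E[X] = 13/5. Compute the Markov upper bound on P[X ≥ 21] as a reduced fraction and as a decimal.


μ = E[X] = 13/5, a = 21.
Markov: P[X ≥ 21] ≤ μ/a = (13/5)/21 = 13/105.
Numerically: ≈ 0.1238.
(Since a = 21 > μ = 2.6000, the bound 13/105 is < 1 and informative.)

P[X ≥ 21] ≤ 13/105 ≈ 0.1238.


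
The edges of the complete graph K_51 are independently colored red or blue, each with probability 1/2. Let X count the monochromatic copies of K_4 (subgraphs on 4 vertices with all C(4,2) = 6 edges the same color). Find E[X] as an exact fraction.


Let X = Σ_S X_S over the C(51, 4) = 249900 subsets S of size 4, where X_S = 1 if the K_4 on S is monochromatic.
For a fixed S, the K_4 on S has C(4, 2) = 6 edges. P[all 6 edges red] = (1/2)^6, and likewise for blue, so P[monochromatic] = 2·(1/2)^6 = 2^{1 − 6} = 1/32.
Summing: E[X] = C(51, 4) · 2^{1 − 6} = 249900 · 1/32 = 62475/8.
Numerically: E[X] ≈ 7809.37500.

E[X] = C(51,4)·2^(1−C(4,2)) = 62475/8 ≈ 7809.37500.


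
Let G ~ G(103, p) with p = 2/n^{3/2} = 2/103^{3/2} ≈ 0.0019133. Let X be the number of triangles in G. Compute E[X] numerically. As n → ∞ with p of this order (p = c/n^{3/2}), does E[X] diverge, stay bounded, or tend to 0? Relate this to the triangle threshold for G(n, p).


Number of potential triangles: C(103, 3) = 176851.
Each occurs with probability p³ ≈ (0.0019133)³ ≈ 7.0036184e-09.
By linearity: E[X] = C(103, 3)·p³ ≈ 176851 · 7.0036184e-09 ≈ 0.00124.
Since α = 3/2 > 1, p = c/n^{3/2} = o(1/n) is below the triangle threshold p ~ 1/n. Asymptotically E[X] ~ (c³/6)·n^{3(1−α)} = (2³/6)·n^{-1.5} → 0, so by Markov's inequality G has no triangles w.h.p.

E[X] ≈ 0.00124; in regime p = Θ(1/n^{3/2}) E[X] tends to 0 (below the triangle threshold p ~ 1/n).


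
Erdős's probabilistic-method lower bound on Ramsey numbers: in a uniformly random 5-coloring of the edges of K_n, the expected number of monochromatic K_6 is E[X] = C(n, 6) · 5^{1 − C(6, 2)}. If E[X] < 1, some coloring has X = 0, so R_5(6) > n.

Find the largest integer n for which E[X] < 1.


We need C(n, 6) · 5^{1 − 15} < 1, i.e. C(n, 6) < 5^{15 − 1} = 6103515625.
Check values of n near the boundary:
  n = 127: C(127, 6) = 5169379425; 5169379425 < 6103515625? YES
  n = 128: C(128, 6) = 5423611200; 5423611200 < 6103515625? YES
  n = 129: C(129, 6) = 5688177600; 5688177600 < 6103515625? YES
  n = 130: C(130, 6) = 5963412000; 5963412000 < 6103515625? YES
  n = 131: C(131, 6) = 6249655776; 6249655776 < 6103515625? NO
  n = 132: C(132, 6) = 6547258432; 6547258432 < 6103515625? NO
  n = 133: C(133, 6) = 6856577728; 6856577728 < 6103515625? NO
The largest n with C(n, 6) < 6103515625 is n = 130 (where E[X] = 47707296/48828125 ≈ 0.9770). Hence R_5(6) > 130, i.e. R_5(6) ≥ 131.

Largest n = 130; hence R_5(6) > 130.


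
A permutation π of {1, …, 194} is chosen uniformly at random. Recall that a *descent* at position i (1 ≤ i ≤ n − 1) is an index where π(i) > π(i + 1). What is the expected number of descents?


Write X = Σ X_I over i = 1, …, 193, with X_I the indicator of one descent.
There are 193 indicators.
For each fixed i, the pair (π(i), π(i+1)) is a uniformly random ordered pair of distinct values from {1, …, 194}; by symmetry P[π(i) > π(i+1)] = 1/2.
By linearity: E[X] = 193 · (1/2) = (194 − 1) · (1/2) = 193/2 ≈ 96.5000.

E[X] = 193/2 = 96.5000.


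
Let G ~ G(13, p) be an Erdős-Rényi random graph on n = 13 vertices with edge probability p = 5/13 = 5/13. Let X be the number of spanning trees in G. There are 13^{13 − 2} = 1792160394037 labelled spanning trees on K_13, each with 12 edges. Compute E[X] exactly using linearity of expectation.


K_13 has 13^{13 − 2} = 1792160394037 labelled spanning trees.
For each such spanning tree H, let X_H = 1 if all 12 edges of H are present in G. Then P[X_H = 1] = p^{12} = (5/13)^{12} = 244140625/23298085122481.
By linearity of expectation: E[X] = Σ_H E[X_H] = 1792160394037 · p^{12} = 1792160394037 · 244140625/23298085122481 = 244140625/13.
Numerically: E[X] ≈ 1.88e+07.

E[X] = 1792160394037 · (5/13)^{12} = 244140625/13 ≈ 1.88e+07.


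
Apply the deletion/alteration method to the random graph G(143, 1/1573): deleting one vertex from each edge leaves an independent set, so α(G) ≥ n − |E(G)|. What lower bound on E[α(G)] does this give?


E[|E(G)|] = C(143, 2)·p = 10153 · (1/1573) = 71/11.
E[α(G)] ≥ n − E[|E(G)|] = 143 − 71/11 = 1502/11.
Numerically: ≈ 136.545455.
(This is only a lower bound; the true E[α(G)] may be larger.)

E[α(G)] ≥ 1502/11 ≈ 136.545455.


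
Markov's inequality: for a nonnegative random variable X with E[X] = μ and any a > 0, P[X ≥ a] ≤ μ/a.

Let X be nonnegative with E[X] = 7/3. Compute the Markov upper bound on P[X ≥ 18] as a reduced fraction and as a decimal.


μ = E[X] = 7/3, a = 18.
Markov: P[X ≥ 18] ≤ μ/a = (7/3)/18 = 7/54.
Numerically: ≈ 0.129630.
(Since a = 18 > μ = 2.333333, the bound 7/54 is < 1 and informative.)

P[X ≥ 18] ≤ 7/54 ≈ 0.129630.


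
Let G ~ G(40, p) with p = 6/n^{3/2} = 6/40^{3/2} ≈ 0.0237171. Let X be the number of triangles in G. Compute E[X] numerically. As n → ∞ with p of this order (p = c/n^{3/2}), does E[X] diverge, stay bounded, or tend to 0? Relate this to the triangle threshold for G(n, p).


Number of potential triangles: C(40, 3) = 9880.
Each occurs with probability p³ ≈ (0.0237171)³ ≈ 1.33408589e-05.
By linearity: E[X] = C(40, 3)·p³ ≈ 9880 · 1.33408589e-05 ≈ 0.131808.
Since α = 3/2 > 1, p = c/n^{3/2} = o(1/n) is below the triangle threshold p ~ 1/n. Asymptotically E[X] ~ (c³/6)·n^{3(1−α)} = (6³/6)·n^{-1.5} → 0, so by Markov's inequality G has no triangles w.h.p.

E[X] ≈ 0.131808; in regime p = Θ(1/n^{3/2}) E[X] tends to 0 (below the triangle threshold p ~ 1/n).


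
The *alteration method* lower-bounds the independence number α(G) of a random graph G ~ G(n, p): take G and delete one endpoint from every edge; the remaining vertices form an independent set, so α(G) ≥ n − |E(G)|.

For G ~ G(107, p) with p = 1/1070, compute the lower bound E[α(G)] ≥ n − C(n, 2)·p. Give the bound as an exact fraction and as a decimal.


E[|E(G)|] = C(107, 2)·p = 5671 · (1/1070) = 53/10.
E[α(G)] ≥ n − E[|E(G)|] = 107 − 53/10 = 1017/10.
Numerically: ≈ 101.70000.
(This is only a lower bound; the true E[α(G)] may be larger.)

E[α(G)] ≥ 1017/10 ≈ 101.70000.


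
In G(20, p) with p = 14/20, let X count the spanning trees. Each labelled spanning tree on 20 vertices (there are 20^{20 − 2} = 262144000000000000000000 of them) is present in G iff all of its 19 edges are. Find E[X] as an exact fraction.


K_20 has 20^{20 − 2} = 262144000000000000000000 labelled spanning trees.
For each such spanning tree H, let X_H = 1 if all 19 edges of H are present in G. Then P[X_H = 1] = p^{19} = (7/10)^{19} = 11398895185373143/10000000000000000000.
By linearity of expectation: E[X] = Σ_H E[X_H] = 262144000000000000000000 · p^{19} = 262144000000000000000000 · 11398895185373143/10000000000000000000 = 1494075989737228599296/5.
Numerically: E[X] ≈ 2.99e+20.

E[X] = 262144000000000000000000 · (7/10)^{19} = 1494075989737228599296/5 ≈ 2.99e+20.


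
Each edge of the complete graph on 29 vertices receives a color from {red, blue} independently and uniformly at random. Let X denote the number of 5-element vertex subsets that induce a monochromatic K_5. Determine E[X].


Let X = Σ_S X_S over the C(29, 5) = 118755 subsets S of size 5, where X_S = 1 if the K_5 on S is monochromatic.
For a fixed S, the K_5 on S has C(5, 2) = 10 edges. P[all 10 edges red] = (1/2)^10, and likewise for blue, so P[monochromatic] = 2·(1/2)^10 = 2^{1 − 10} = 1/512.
By linearity: E[X] = C(29, 5) · 2^{1 − 10} = 118755 · 1/512 = 118755/512.
Numerically: E[X] ≈ 231.9434.

E[X] = C(29,5)·2^(1−C(5,2)) = 118755/512 ≈ 231.9434.


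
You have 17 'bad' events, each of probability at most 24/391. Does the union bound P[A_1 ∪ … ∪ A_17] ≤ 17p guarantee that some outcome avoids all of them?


Union bound: P[∪_{i=1}^{17} A_i] ≤ Σ_i P[A_i] ≤ 17·p = 17·(24/391) = 24/23.
Numerically: 24/23 ≈ 1.0434783.
Is 24/23 < 1? NO.
Since the bound 24/23 is ≥ 1, the union bound is uninformative here; it does NOT by itself certify existence.

17·p = 24/23 ≈ 1.0434783; existence NOT certified by the union bound.


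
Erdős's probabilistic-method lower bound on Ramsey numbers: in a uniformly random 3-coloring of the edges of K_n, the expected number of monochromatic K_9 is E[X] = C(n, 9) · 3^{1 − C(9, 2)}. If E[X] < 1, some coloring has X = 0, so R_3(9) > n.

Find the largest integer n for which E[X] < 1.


We need C(n, 9) · 3^{1 − 36} < 1, i.e. C(n, 9) < 3^{36 − 1} = 50031545098999707.
Check values of n near the boundary:
  n = 299: C(299, 9) = 46610674441390059; 46610674441390059 < 50031545098999707? YES
  n = 300: C(300, 9) = 48052241692154700; 48052241692154700 < 50031545098999707? YES
  n = 301: C(301, 9) = 49533303936090975; 49533303936090975 < 50031545098999707? YES
  n = 302: C(302, 9) = 51054804739588650; 51054804739588650 < 50031545098999707? NO
  n = 303: C(303, 9) = 52617706925494425; 52617706925494425 < 50031545098999707? NO
The largest n with C(n, 9) < 50031545098999707 is n = 301 (where E[X] = 16511101312030325/16677181699666569 ≈ 0.9900415). Hence R_3(9) > 301, i.e. R_3(9) ≥ 302.

Largest n = 301; hence R_3(9) > 301.


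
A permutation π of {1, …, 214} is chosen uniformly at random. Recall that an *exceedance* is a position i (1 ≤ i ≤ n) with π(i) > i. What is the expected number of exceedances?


Write X = Σ_{i=1}^{214} X_i, where X_i = 1_{π(i) > i}.
For each fixed i, π(i) is uniform over {1, …, 214} (marginal of a uniform permutation), so P[π(i) > i] = (n − i)/n. Summing: Σ_{i=1}^{214} (n − i)/n = (0 + 1 + … + 213)/214 = 214(214 − 1)/(2·214) = (214 − 1)/2.
Hence E[X] = Σ_{i=1}^{214} (214 − i)/214 = 213/2 ≈ 106.50000.

E[X] = 213/2 = 106.50000.


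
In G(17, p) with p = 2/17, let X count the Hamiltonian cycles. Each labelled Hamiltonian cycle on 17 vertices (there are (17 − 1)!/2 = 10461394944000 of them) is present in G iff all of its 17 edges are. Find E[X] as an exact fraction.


K_17 has (17 − 1)!/2 = 10461394944000 labelled Hamiltonian cycles.
For each such Hamiltonian cycle H, let X_H = 1 if all 17 edges of H are present in G. Then P[X_H = 1] = p^{17} = (2/17)^{17} = 131072/827240261886336764177.
By linearity of expectation: E[X] = Σ_H E[X_H] = 10461394944000 · p^{17} = 10461394944000 · 131072/827240261886336764177 = 1371195958099968000/827240261886336764177.
Numerically: E[X] ≈ 0.001658.

E[X] = 10461394944000 · (2/17)^{17} = 1371195958099968000/827240261886336764177 ≈ 0.001658.


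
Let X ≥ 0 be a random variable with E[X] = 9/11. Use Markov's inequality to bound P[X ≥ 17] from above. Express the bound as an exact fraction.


μ = E[X] = 9/11, a = 17.
Markov: P[X ≥ 17] ≤ μ/a = (9/11)/17 = 9/187.
Numerically: ≈ 0.048.
(Since a = 17 > μ = 0.818, the bound 9/187 is < 1 and informative.)

P[X ≥ 17] ≤ 9/187 ≈ 0.048.


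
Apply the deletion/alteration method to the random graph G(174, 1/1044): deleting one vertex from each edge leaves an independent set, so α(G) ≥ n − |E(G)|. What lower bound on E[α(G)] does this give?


E[|E(G)|] = C(174, 2)·p = 15051 · (1/1044) = 173/12.
E[α(G)] ≥ n − E[|E(G)|] = 174 − 173/12 = 1915/12.
Numerically: ≈ 159.5833.
(This is only a lower bound; the true E[α(G)] may be larger.)

E[α(G)] ≥ 1915/12 ≈ 159.5833.


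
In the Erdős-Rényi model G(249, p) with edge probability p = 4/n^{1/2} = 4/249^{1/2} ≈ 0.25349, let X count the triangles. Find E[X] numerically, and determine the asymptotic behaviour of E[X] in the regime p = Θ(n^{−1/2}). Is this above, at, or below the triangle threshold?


Number of potential triangles: C(249, 3) = 2542124.
Each occurs with probability p³ ≈ (0.25349)³ ≈ 1.6288495e-02.
By linearity: E[X] = C(249, 3)·p³ ≈ 2542124 · 1.6288495e-02 ≈ 41407.37354.
Since α = 1/2 < 1, p = c/n^{1/2} ≫ 1/n is above the triangle threshold p ~ 1/n. Asymptotically E[X] ~ (c³/6)·n^{3(1−α)} = (4³/6)·n^{1.5} → ∞; triangles are abundant w.h.p.

E[X] ≈ 41407.37354; in regime p = Θ(1/n^{1/2}) E[X] diverges (above the triangle threshold p ~ 1/n).


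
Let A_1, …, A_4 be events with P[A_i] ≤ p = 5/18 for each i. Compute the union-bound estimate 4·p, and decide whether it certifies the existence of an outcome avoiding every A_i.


Union bound: P[∪_{i=1}^{4} A_i] ≤ Σ_i P[A_i] ≤ 4·p = 4·(5/18) = 10/9.
Numerically: 10/9 ≈ 1.111.
Is 10/9 < 1? NO.
Since the bound 10/9 is ≥ 1, the union bound is uninformative here; it does NOT by itself certify existence.

4·p = 10/9 ≈ 1.111; existence NOT certified by the union bound.


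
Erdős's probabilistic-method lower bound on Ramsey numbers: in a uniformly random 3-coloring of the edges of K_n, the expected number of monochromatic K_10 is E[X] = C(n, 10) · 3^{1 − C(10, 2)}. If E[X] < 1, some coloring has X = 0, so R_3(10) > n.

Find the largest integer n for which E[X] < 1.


We need C(n, 10) · 3^{1 − 45} < 1, i.e. C(n, 10) < 3^{45 − 1} = 984770902183611232881.
Check values of n near the boundary:
  n = 569: C(569, 10) = 905357721286137524328; 905357721286137524328 < 984770902183611232881? YES
  n = 570: C(570, 10) = 921524823451961408691; 921524823451961408691 < 984770902183611232881? YES
  n = 571: C(571, 10) = 937951290893172842001; 937951290893172842001 < 984770902183611232881? YES
  n = 572: C(572, 10) = 954640815642161682606; 954640815642161682606 < 984770902183611232881? YES
  n = 573: C(573, 10) = 971597135635805762226; 971597135635805762226 < 984770902183611232881? YES
  n = 574: C(574, 10) = 988824035203816502691; 988824035203816502691 < 984770902183611232881? NO
  n = 575: C(575, 10) = 1006325345561406175305; 1006325345561406175305 < 984770902183611232881? NO
The largest n with C(n, 10) < 984770902183611232881 is n = 573 (where E[X] = 35985079097622435638/36472996377170786403 ≈ 0.9866225). Hence R_3(10) > 573, i.e. R_3(10) ≥ 574.

Largest n = 573; hence R_3(10) > 573.


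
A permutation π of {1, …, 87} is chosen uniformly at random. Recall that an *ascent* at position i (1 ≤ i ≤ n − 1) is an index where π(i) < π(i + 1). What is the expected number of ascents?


Write X = Σ X_I over i = 1, …, 86, with X_I the indicator of one ascent.
There are 86 indicators.
For each fixed i, the pair (π(i), π(i+1)) is a uniformly random ordered pair of distinct values from {1, …, 87}; by symmetry P[π(i) < π(i+1)] = 1/2.
By linearity: E[X] = 86 · (1/2) = (87 − 1) · (1/2) = 43 ≈ 43.00000.

E[X] = 43 = 43.00000.


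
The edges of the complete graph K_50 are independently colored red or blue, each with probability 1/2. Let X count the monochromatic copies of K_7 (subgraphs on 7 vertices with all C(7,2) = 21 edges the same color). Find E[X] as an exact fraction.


Let X = Σ_S X_S over the C(50, 7) = 99884400 subsets S of size 7, where X_S = 1 if the K_7 on S is monochromatic.
For a fixed S, the K_7 on S has C(7, 2) = 21 edges. P[all 21 edges red] = (1/2)^21, and likewise for blue, so P[monochromatic] = 2·(1/2)^21 = 2^{1 − 21} = 1/1048576.
By linearity: E[X] = C(50, 7) · 2^{1 − 21} = 99884400 · 1/1048576 = 6242775/65536.
Numerically: E[X] ≈ 95.257.

E[X] = C(50,7)·2^(1−C(7,2)) = 6242775/65536 ≈ 95.257.


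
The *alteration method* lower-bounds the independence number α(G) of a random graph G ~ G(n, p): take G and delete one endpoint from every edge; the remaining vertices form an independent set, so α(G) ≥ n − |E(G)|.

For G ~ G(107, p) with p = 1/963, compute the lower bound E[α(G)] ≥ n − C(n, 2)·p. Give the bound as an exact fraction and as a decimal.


E[|E(G)|] = C(107, 2)·p = 5671 · (1/963) = 53/9.
E[α(G)] ≥ n − E[|E(G)|] = 107 − 53/9 = 910/9.
Numerically: ≈ 101.111111.
(This is only a lower bound; the true E[α(G)] may be larger.)

E[α(G)] ≥ 910/9 ≈ 101.111111.


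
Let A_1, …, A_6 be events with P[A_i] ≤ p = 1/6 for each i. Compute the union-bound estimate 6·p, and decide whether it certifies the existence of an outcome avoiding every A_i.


Union bound: P[∪_{i=1}^{6} A_i] ≤ Σ_i P[A_i] ≤ 6·p = 6·(1/6) = 1.
Numerically: 1 ≈ 1.0000000.
Is 1 < 1? NO.
Since the bound 1 is ≥ 1, the union bound is uninformative here; it does NOT by itself certify existence.

6·p = 1 ≈ 1.0000000; existence NOT certified by the union bound.


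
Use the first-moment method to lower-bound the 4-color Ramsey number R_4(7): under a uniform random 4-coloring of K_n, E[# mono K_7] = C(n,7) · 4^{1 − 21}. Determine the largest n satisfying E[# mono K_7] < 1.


We need C(n, 7) · 4^{1 − 21} < 1, i.e. C(n, 7) < 4^{21 − 1} = 1099511627776.
Check values of n near the boundary:
  n = 174: C(174, 7) = 847879782984; 847879782984 < 1099511627776? YES
  n = 175: C(175, 7) = 883208107275; 883208107275 < 1099511627776? YES
  n = 176: C(176, 7) = 919790691600; 919790691600 < 1099511627776? YES
  n = 177: C(177, 7) = 957664425960; 957664425960 < 1099511627776? YES
  n = 178: C(178, 7) = 996867063280; 996867063280 < 1099511627776? YES
  n = 179: C(179, 7) = 1037437234460; 1037437234460 < 1099511627776? YES
  n = 180: C(180, 7) = 1079414463600; 1079414463600 < 1099511627776? YES
  n = 181: C(181, 7) = 1122839183400; 1122839183400 < 1099511627776? NO
The largest n with C(n, 7) < 1099511627776 is n = 180 (where E[X] = 67463403975/68719476736 ≈ 0.982). Hence R_4(7) > 180, i.e. R_4(7) ≥ 181.

Largest n = 180; hence R_4(7) > 180.


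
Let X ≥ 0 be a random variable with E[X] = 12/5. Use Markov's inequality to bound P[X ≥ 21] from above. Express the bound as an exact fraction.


μ = E[X] = 12/5, a = 21.
Markov: P[X ≥ 21] ≤ μ/a = (12/5)/21 = 4/35.
Numerically: ≈ 0.114286.
(Since a = 21 > μ = 2.400000, the bound 4/35 is < 1 and informative.)

P[X ≥ 21] ≤ 4/35 ≈ 0.114286.


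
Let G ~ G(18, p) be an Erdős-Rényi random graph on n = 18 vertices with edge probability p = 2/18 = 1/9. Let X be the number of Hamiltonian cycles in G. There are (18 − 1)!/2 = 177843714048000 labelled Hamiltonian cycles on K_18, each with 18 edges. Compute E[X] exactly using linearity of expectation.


K_18 has (18 − 1)!/2 = 177843714048000 labelled Hamiltonian cycles.
For each such Hamiltonian cycle H, let X_H = 1 if all 18 edges of H are present in G. Then P[X_H = 1] = p^{18} = (1/9)^{18} = 1/150094635296999121.
By linearity of expectation: E[X] = Σ_H E[X_H] = 177843714048000 · p^{18} = 177843714048000 · 1/150094635296999121 = 243955712000/205891132094649.
Numerically: E[X] ≈ 0.001185.

E[X] = 177843714048000 · (1/9)^{18} = 243955712000/205891132094649 ≈ 0.001185.


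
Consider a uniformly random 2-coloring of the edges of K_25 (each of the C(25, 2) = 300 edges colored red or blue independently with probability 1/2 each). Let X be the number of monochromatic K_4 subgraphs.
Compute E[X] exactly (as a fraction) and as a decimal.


Let X = Σ_S X_S over the C(25, 4) = 12650 subsets S of size 4, where X_S = 1 if the K_4 on S is monochromatic.
For a fixed S, the K_4 on S has C(4, 2) = 6 edges. P[all 6 edges red] = (1/2)^6, and likewise for blue, so P[monochromatic] = 2·(1/2)^6 = 2^{1 − 6} = 1/32.
By linearity: E[X] = C(25, 4) · 2^{1 − 6} = 12650 · 1/32 = 6325/16.
Numerically: E[X] ≈ 395.31250.

E[X] = C(25,4)·2^(1−C(4,2)) = 6325/16 ≈ 395.31250.


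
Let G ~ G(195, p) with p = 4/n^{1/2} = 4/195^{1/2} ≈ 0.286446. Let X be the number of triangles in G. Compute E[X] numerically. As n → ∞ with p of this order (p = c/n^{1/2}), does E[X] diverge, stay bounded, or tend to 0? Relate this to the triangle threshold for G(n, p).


Number of potential triangles: C(195, 3) = 1216865.
Each occurs with probability p³ ≈ (0.286446)³ ≈ 2.35032574e-02.
By linearity: E[X] = C(195, 3)·p³ ≈ 1216865 · 2.35032574e-02 ≈ 28600.291321.
Since α = 1/2 < 1, p = c/n^{1/2} ≫ 1/n is above the triangle threshold p ~ 1/n. Asymptotically E[X] ~ (c³/6)·n^{3(1−α)} = (4³/6)·n^{1.5} → ∞; triangles are abundant w.h.p.

E[X] ≈ 28600.291321; in regime p = Θ(1/n^{1/2}) E[X] diverges (above the triangle threshold p ~ 1/n).


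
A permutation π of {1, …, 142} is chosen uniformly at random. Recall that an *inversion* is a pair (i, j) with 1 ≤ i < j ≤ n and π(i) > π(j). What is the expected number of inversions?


Write X = Σ X_I over the C(142, 2) = 10011 pairs i < j, with X_I the indicator of one inversion.
There are 10011 indicators.
For each fixed pair i < j, the values π(i) and π(j) are two distinct elements of {1, …, 142} in uniformly random order; by symmetry P[π(i) > π(j)] = 1/2.
By linearity: E[X] = 10011 · (1/2) = C(142, 2) · (1/2) = 10011/2 = 10011/2 ≈ 5005.500.

E[X] = 10011/2 = 5005.500.


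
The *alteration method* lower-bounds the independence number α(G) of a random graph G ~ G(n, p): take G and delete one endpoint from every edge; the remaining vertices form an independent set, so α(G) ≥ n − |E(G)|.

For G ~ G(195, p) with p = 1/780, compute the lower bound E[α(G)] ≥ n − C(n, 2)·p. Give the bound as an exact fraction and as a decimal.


E[|E(G)|] = C(195, 2)·p = 18915 · (1/780) = 97/4.
E[α(G)] ≥ n − E[|E(G)|] = 195 − 97/4 = 683/4.
Numerically: ≈ 170.75000.
(This is only a lower bound; the true E[α(G)] may be larger.)

E[α(G)] ≥ 683/4 ≈ 170.75000.


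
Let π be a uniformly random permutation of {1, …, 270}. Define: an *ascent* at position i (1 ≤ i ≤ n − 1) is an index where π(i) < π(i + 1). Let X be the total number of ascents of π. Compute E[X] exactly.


Write X = Σ X_I over i = 1, …, 269, with X_I the indicator of one ascent.
There are 269 indicators.
For each fixed i, the pair (π(i), π(i+1)) is a uniformly random ordered pair of distinct values from {1, …, 270}; by symmetry P[π(i) < π(i+1)] = 1/2.
By linearity: E[X] = 269 · (1/2) = (270 − 1) · (1/2) = 269/2 ≈ 134.50000.

E[X] = 269/2 = 134.50000.


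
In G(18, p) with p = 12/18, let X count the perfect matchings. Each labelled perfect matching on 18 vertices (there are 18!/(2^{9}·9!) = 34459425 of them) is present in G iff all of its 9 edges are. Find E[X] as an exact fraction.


K_18 has 18!/(2^{9}·9!) = 34459425 labelled perfect matchings.
For each such perfect matching H, let X_H = 1 if all 9 edges of H are present in G. Then P[X_H = 1] = p^{9} = (2/3)^{9} = 512/19683.
By linearity: E[X] = Σ_H E[X_H] = 34459425 · p^{9} = 34459425 · 512/19683 = 217817600/243.
Numerically: E[X] ≈ 896369.

E[X] = 34459425 · (2/3)^{9} = 217817600/243 ≈ 896369.


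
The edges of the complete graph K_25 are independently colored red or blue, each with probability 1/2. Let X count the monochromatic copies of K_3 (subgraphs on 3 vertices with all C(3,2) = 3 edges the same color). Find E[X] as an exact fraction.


Let X = Σ_S X_S over the C(25, 3) = 2300 subsets S of size 3, where X_S = 1 if the K_3 on S is monochromatic.
For a fixed S, the K_3 on S has C(3, 2) = 3 edges. P[all 3 edges red] = (1/2)^3, and likewise for blue, so P[monochromatic] = 2·(1/2)^3 = 2^{1 − 3} = 1/4.
By linearity of expectation: E[X] = C(25, 3) · 2^{1 − 3} = 2300 · 1/4 = 575.
Numerically: E[X] ≈ 575.000000.

E[X] = C(25,3)·2^(1−C(3,2)) = 575 ≈ 575.000000.


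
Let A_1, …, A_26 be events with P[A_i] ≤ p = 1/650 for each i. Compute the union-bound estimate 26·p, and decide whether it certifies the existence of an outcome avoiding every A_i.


Union bound: P[∪_{i=1}^{26} A_i] ≤ Σ_i P[A_i] ≤ 26·p = 26·(1/650) = 1/25.
Numerically: 1/25 ≈ 0.0400000.
Is 1/25 < 1? YES.
Since P[∪ A_i] ≤ 1/25 < 1, the complement has P[∩ A_i^c] ≥ 1 − 1/25 = 24/25 > 0, so some outcome avoids every A_i.

26·p = 1/25 ≈ 0.0400000; existence CERTIFIED by the union bound.


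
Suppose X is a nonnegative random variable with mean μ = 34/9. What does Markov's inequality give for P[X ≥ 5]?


μ = E[X] = 34/9, a = 5.
Markov: P[X ≥ 5] ≤ μ/a = (34/9)/5 = 34/45.
Numerically: ≈ 0.7556.
(Since a = 5 > μ = 3.7778, the bound 34/45 is < 1 and informative.)

P[X ≥ 5] ≤ 34/45 ≈ 0.7556.


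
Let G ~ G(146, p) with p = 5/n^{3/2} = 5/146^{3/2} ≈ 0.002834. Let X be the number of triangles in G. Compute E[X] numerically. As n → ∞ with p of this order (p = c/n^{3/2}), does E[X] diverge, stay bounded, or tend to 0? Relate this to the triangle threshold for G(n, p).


Number of potential triangles: C(146, 3) = 508080.
Each occurs with probability p³ ≈ (0.002834)³ ≈ 2.276786e-08.
By linearity: E[X] = C(146, 3)·p³ ≈ 508080 · 2.276786e-08 ≈ 0.0116.
Since α = 3/2 > 1, p = c/n^{3/2} = o(1/n) is below the triangle threshold p ~ 1/n. Asymptotically E[X] ~ (c³/6)·n^{3(1−α)} = (5³/6)·n^{-1.5} → 0, so by Markov's inequality G has no triangles w.h.p.

E[X] ≈ 0.0116; in regime p = Θ(1/n^{3/2}) E[X] tends to 0 (below the triangle threshold p ~ 1/n).


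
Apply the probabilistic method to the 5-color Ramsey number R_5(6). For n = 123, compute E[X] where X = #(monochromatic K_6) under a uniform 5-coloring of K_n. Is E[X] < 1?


E[X] = C(123, 6) · 5^{1 − 15} = 4249404082 · 5^{−14} = 4249404082/6103515625.
As a reduced fraction: E[X] = 4249404082/6103515625 ≈ 0.6962224.
Is E[X] < 1? YES.
Since E[X] < 1, there exists a 5-coloring of K_{123} with no monochromatic K_6; hence R_5(6) > 123.

E[X] = 4249404082/6103515625 ≈ 0.6962224; E[X] < 1, so R_5(6) > 123.


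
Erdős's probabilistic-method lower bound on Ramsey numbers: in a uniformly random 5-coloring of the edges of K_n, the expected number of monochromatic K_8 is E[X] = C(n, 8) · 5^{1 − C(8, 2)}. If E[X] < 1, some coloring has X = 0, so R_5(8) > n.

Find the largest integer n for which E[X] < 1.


We need C(n, 8) · 5^{1 − 28} < 1, i.e. C(n, 8) < 5^{28 − 1} = 7450580596923828125.
Check values of n near the boundary:
  n = 861: C(861, 8) = 7250034996615275865; 7250034996615275865 < 7450580596923828125? YES
  n = 862: C(862, 8) = 7317951015318931845; 7317951015318931845 < 7450580596923828125? YES
  n = 863: C(863, 8) = 7386423071602617757; 7386423071602617757 < 7450580596923828125? YES
  n = 864: C(864, 8) = 7455455062926006708; 7455455062926006708 < 7450580596923828125? NO
  n = 865: C(865, 8) = 7525050909487743060; 7525050909487743060 < 7450580596923828125? NO
  n = 866: C(866, 8) = 7595214554331451620; 7595214554331451620 < 7450580596923828125? NO
The largest n with C(n, 8) < 7450580596923828125 is n = 863 (where E[X] = 7386423071602617757/7450580596923828125 ≈ 0.9913889). Hence R_5(8) > 863, i.e. R_5(8) ≥ 864.

Largest n = 863; hence R_5(8) > 863.
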